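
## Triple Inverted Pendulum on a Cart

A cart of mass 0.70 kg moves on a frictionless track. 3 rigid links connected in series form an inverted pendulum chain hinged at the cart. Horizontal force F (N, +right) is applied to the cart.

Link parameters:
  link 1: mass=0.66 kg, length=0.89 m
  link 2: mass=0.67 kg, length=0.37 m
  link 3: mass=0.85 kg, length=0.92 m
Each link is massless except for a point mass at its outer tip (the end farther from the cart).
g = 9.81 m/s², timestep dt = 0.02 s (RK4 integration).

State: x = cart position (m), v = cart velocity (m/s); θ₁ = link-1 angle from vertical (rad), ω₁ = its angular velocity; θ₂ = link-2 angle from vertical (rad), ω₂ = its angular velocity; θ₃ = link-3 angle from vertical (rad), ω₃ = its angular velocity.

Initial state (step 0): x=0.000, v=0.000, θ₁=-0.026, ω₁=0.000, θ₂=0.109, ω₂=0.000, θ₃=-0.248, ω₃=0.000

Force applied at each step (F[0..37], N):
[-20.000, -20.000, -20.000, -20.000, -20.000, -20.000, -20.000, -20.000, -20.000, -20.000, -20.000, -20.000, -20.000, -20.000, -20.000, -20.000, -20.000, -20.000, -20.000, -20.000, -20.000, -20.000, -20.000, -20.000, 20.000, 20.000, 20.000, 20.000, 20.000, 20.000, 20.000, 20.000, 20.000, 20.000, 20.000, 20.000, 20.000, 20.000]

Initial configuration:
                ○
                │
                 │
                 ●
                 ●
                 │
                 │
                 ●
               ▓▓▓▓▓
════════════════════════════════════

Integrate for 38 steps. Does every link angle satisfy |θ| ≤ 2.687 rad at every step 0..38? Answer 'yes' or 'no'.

Answer: no

Derivation:
apply F[0]=-20.000 → step 1: x=-0.006, v=-0.558, θ₁=-0.020, ω₁=0.562, θ₂=0.113, ω₂=0.410, θ₃=-0.249, ω₃=-0.148
apply F[1]=-20.000 → step 2: x=-0.022, v=-1.123, θ₁=-0.003, ω₁=1.141, θ₂=0.125, ω₂=0.779, θ₃=-0.254, ω₃=-0.285
apply F[2]=-20.000 → step 3: x=-0.051, v=-1.698, θ₁=0.025, ω₁=1.752, θ₂=0.144, ω₂=1.062, θ₃=-0.261, ω₃=-0.396
apply F[3]=-20.000 → step 4: x=-0.090, v=-2.279, θ₁=0.067, ω₁=2.395, θ₂=0.167, ω₂=1.215, θ₃=-0.269, ω₃=-0.461
apply F[4]=-20.000 → step 5: x=-0.142, v=-2.849, θ₁=0.121, ω₁=3.054, θ₂=0.191, ω₂=1.211, θ₃=-0.279, ω₃=-0.458
apply F[5]=-20.000 → step 6: x=-0.204, v=-3.380, θ₁=0.189, ω₁=3.686, θ₂=0.214, ω₂=1.063, θ₃=-0.287, ω₃=-0.366
apply F[6]=-20.000 → step 7: x=-0.276, v=-3.834, θ₁=0.268, ω₁=4.231, θ₂=0.233, ω₂=0.847, θ₃=-0.293, ω₃=-0.181
apply F[7]=-20.000 → step 8: x=-0.357, v=-4.188, θ₁=0.357, ω₁=4.639, θ₂=0.248, ω₂=0.682, θ₃=-0.294, ω₃=0.078
apply F[8]=-20.000 → step 9: x=-0.443, v=-4.442, θ₁=0.453, ω₁=4.898, θ₂=0.262, ω₂=0.671, θ₃=-0.289, ω₃=0.377
apply F[9]=-20.000 → step 10: x=-0.534, v=-4.614, θ₁=0.552, ω₁=5.033, θ₂=0.277, ω₂=0.855, θ₃=-0.279, ω₃=0.683
apply F[10]=-20.000 → step 11: x=-0.627, v=-4.730, θ₁=0.654, ω₁=5.083, θ₂=0.297, ω₂=1.215, θ₃=-0.262, ω₃=0.977
apply F[11]=-20.000 → step 12: x=-0.723, v=-4.807, θ₁=0.755, ω₁=5.082, θ₂=0.326, ω₂=1.709, θ₃=-0.240, ω₃=1.255
apply F[12]=-20.000 → step 13: x=-0.819, v=-4.855, θ₁=0.857, ω₁=5.049, θ₂=0.366, ω₂=2.291, θ₃=-0.212, ω₃=1.522
apply F[13]=-20.000 → step 14: x=-0.917, v=-4.881, θ₁=0.957, ω₁=4.994, θ₂=0.418, ω₂=2.924, θ₃=-0.179, ω₃=1.786
apply F[14]=-20.000 → step 15: x=-1.015, v=-4.886, θ₁=1.056, ω₁=4.920, θ₂=0.483, ω₂=3.573, θ₃=-0.141, ω₃=2.057
apply F[15]=-20.000 → step 16: x=-1.112, v=-4.870, θ₁=1.154, ω₁=4.831, θ₂=0.561, ω₂=4.211, θ₃=-0.097, ω₃=2.345
apply F[16]=-20.000 → step 17: x=-1.209, v=-4.835, θ₁=1.249, ω₁=4.727, θ₂=0.651, ω₂=4.809, θ₃=-0.047, ω₃=2.658
apply F[17]=-20.000 → step 18: x=-1.305, v=-4.780, θ₁=1.343, ω₁=4.612, θ₂=0.753, ω₂=5.345, θ₃=0.010, ω₃=3.007
apply F[18]=-20.000 → step 19: x=-1.400, v=-4.705, θ₁=1.434, ω₁=4.492, θ₂=0.864, ω₂=5.792, θ₃=0.074, ω₃=3.395
apply F[19]=-20.000 → step 20: x=-1.493, v=-4.611, θ₁=1.522, ω₁=4.373, θ₂=0.984, ω₂=6.125, θ₃=0.146, ω₃=3.828
apply F[20]=-20.000 → step 21: x=-1.585, v=-4.497, θ₁=1.609, ω₁=4.264, θ₂=1.109, ω₂=6.320, θ₃=0.227, ω₃=4.305
apply F[21]=-20.000 → step 22: x=-1.673, v=-4.364, θ₁=1.693, ω₁=4.176, θ₂=1.236, ω₂=6.352, θ₃=0.319, ω₃=4.824
apply F[22]=-20.000 → step 23: x=-1.759, v=-4.214, θ₁=1.776, ω₁=4.114, θ₂=1.361, ω₂=6.195, θ₃=0.421, ω₃=5.379
apply F[23]=-20.000 → step 24: x=-1.842, v=-4.049, θ₁=1.858, ω₁=4.083, θ₂=1.482, ω₂=5.833, θ₃=0.534, ω₃=5.962
apply F[24]=+20.000 → step 25: x=-1.917, v=-3.432, θ₁=1.943, ω₁=4.408, θ₂=1.589, ω₂=4.860, θ₃=0.656, ω₃=6.196
apply F[25]=+20.000 → step 26: x=-1.979, v=-2.766, θ₁=2.035, ω₁=4.805, θ₂=1.676, ω₂=3.884, θ₃=0.782, ω₃=6.431
apply F[26]=+20.000 → step 27: x=-2.027, v=-2.028, θ₁=2.135, ω₁=5.274, θ₂=1.744, ω₂=2.939, θ₃=0.913, ω₃=6.693
apply F[27]=+20.000 → step 28: x=-2.059, v=-1.186, θ₁=2.246, ω₁=5.813, θ₂=1.795, ω₂=2.097, θ₃=1.050, ω₃=7.008
apply F[28]=+20.000 → step 29: x=-2.073, v=-0.214, θ₁=2.368, ω₁=6.406, θ₂=1.830, ω₂=1.506, θ₃=1.194, ω₃=7.393
apply F[29]=+20.000 → step 30: x=-2.067, v=0.893, θ₁=2.502, ω₁=7.006, θ₂=1.858, ω₂=1.433, θ₃=1.346, ω₃=7.845
apply F[30]=+20.000 → step 31: x=-2.037, v=2.093, θ₁=2.648, ω₁=7.514, θ₂=1.893, ω₂=2.234, θ₃=1.508, ω₃=8.320
apply F[31]=+20.000 → step 32: x=-1.983, v=3.285, θ₁=2.801, ω₁=7.785, θ₂=1.955, ω₂=4.187, θ₃=1.679, ω₃=8.762
apply F[32]=+20.000 → step 33: x=-1.906, v=4.342, θ₁=2.956, ω₁=7.616, θ₂=2.068, ω₂=7.267, θ₃=1.858, ω₃=9.164
apply F[33]=+20.000 → step 34: x=-1.811, v=5.156, θ₁=3.101, ω₁=6.754, θ₂=2.251, ω₂=11.088, θ₃=2.045, ω₃=9.612
apply F[34]=+20.000 → step 35: x=-1.702, v=5.659, θ₁=3.220, ω₁=4.964, θ₂=2.513, ω₂=15.061, θ₃=2.244, ω₃=10.348
apply F[35]=+20.000 → step 36: x=-1.588, v=5.734, θ₁=3.293, ω₁=2.210, θ₂=2.849, ω₂=18.193, θ₃=2.465, ω₃=11.941
apply F[36]=+20.000 → step 37: x=-1.477, v=5.257, θ₁=3.309, ω₁=-0.392, θ₂=3.211, ω₂=16.839, θ₃=2.733, ω₃=15.107
apply F[37]=+20.000 → step 38: x=-1.377, v=4.707, θ₁=3.295, ω₁=-0.626, θ₂=3.467, ω₂=8.032, θ₃=3.071, ω₃=18.571
Max |angle| over trajectory = 3.467 rad; bound = 2.687 → exceeded.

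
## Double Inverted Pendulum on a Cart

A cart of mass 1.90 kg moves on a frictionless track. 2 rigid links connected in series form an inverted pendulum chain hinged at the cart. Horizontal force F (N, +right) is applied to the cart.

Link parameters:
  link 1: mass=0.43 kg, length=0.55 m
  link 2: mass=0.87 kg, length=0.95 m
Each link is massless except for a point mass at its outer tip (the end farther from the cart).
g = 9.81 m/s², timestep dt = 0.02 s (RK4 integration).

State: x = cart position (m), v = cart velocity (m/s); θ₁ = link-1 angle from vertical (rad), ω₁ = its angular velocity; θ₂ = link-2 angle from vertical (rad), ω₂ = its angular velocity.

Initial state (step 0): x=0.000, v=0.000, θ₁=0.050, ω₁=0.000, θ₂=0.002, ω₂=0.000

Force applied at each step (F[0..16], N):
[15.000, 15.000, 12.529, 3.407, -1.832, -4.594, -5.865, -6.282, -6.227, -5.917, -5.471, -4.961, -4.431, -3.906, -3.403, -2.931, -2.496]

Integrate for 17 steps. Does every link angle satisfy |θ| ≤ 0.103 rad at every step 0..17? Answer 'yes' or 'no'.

apply F[0]=+15.000 → step 1: x=0.002, v=0.151, θ₁=0.048, ω₁=-0.222, θ₂=0.002, ω₂=-0.030
apply F[1]=+15.000 → step 2: x=0.006, v=0.303, θ₁=0.041, ω₁=-0.449, θ₂=0.001, ω₂=-0.058
apply F[2]=+12.529 → step 3: x=0.013, v=0.430, θ₁=0.030, ω₁=-0.641, θ₂=-0.001, ω₂=-0.081
apply F[3]=+3.407 → step 4: x=0.022, v=0.463, θ₁=0.017, ω₁=-0.675, θ₂=-0.002, ω₂=-0.096
apply F[4]=-1.832 → step 5: x=0.031, v=0.442, θ₁=0.004, ω₁=-0.623, θ₂=-0.004, ω₂=-0.105
apply F[5]=-4.594 → step 6: x=0.040, v=0.394, θ₁=-0.007, ω₁=-0.534, θ₂=-0.007, ω₂=-0.107
apply F[6]=-5.865 → step 7: x=0.047, v=0.334, θ₁=-0.017, ω₁=-0.433, θ₂=-0.009, ω₂=-0.104
apply F[7]=-6.282 → step 8: x=0.053, v=0.270, θ₁=-0.025, ω₁=-0.333, θ₂=-0.011, ω₂=-0.097
apply F[8]=-6.227 → step 9: x=0.058, v=0.209, θ₁=-0.030, ω₁=-0.242, θ₂=-0.012, ω₂=-0.087
apply F[9]=-5.917 → step 10: x=0.061, v=0.151, θ₁=-0.035, ω₁=-0.163, θ₂=-0.014, ω₂=-0.074
apply F[10]=-5.471 → step 11: x=0.064, v=0.098, θ₁=-0.037, ω₁=-0.095, θ₂=-0.015, ω₂=-0.061
apply F[11]=-4.961 → step 12: x=0.065, v=0.051, θ₁=-0.038, ω₁=-0.039, θ₂=-0.017, ω₂=-0.047
apply F[12]=-4.431 → step 13: x=0.066, v=0.009, θ₁=-0.039, ω₁=0.007, θ₂=-0.017, ω₂=-0.034
apply F[13]=-3.906 → step 14: x=0.066, v=-0.026, θ₁=-0.038, ω₁=0.043, θ₂=-0.018, ω₂=-0.021
apply F[14]=-3.403 → step 15: x=0.065, v=-0.057, θ₁=-0.037, ω₁=0.071, θ₂=-0.018, ω₂=-0.008
apply F[15]=-2.931 → step 16: x=0.064, v=-0.083, θ₁=-0.035, ω₁=0.092, θ₂=-0.018, ω₂=0.003
apply F[16]=-2.496 → step 17: x=0.062, v=-0.105, θ₁=-0.033, ω₁=0.108, θ₂=-0.018, ω₂=0.013
Max |angle| over trajectory = 0.050 rad; bound = 0.103 → within bound.

Answer: yes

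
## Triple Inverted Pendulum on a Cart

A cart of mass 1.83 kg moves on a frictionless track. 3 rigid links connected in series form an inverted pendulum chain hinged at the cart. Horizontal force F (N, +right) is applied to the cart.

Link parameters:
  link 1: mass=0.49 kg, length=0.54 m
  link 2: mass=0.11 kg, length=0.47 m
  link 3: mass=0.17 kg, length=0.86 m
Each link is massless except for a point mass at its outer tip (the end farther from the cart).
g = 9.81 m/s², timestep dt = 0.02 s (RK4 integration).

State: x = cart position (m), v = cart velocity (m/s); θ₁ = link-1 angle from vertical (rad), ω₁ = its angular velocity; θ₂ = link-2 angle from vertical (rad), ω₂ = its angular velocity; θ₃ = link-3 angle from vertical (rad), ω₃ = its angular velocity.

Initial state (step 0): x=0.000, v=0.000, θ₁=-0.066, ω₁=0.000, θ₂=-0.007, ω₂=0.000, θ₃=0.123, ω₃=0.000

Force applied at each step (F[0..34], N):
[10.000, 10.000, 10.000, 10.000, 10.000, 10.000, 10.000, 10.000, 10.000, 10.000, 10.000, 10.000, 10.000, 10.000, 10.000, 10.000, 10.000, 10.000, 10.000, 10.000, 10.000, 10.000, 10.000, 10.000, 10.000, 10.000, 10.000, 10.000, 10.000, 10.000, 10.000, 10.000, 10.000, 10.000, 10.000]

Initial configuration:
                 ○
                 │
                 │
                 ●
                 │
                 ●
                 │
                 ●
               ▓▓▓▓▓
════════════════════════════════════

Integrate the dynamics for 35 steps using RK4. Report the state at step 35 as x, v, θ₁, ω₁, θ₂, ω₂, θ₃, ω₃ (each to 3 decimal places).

Answer: x=1.004, v=2.062, θ₁=-3.204, ω₁=-4.774, θ₂=-2.347, ω₂=-8.912, θ₃=-0.787, ω₃=-11.279

Derivation:
apply F[0]=+10.000 → step 1: x=0.001, v=0.115, θ₁=-0.068, ω₁=-0.247, θ₂=-0.007, ω₂=-0.040, θ₃=0.124, ω₃=0.070
apply F[1]=+10.000 → step 2: x=0.005, v=0.229, θ₁=-0.076, ω₁=-0.498, θ₂=-0.009, ω₂=-0.079, θ₃=0.126, ω₃=0.141
apply F[2]=+10.000 → step 3: x=0.010, v=0.345, θ₁=-0.088, ω₁=-0.754, θ₂=-0.011, ω₂=-0.113, θ₃=0.129, ω₃=0.212
apply F[3]=+10.000 → step 4: x=0.018, v=0.461, θ₁=-0.106, ω₁=-1.018, θ₂=-0.013, ω₂=-0.142, θ₃=0.134, ω₃=0.283
apply F[4]=+10.000 → step 5: x=0.029, v=0.578, θ₁=-0.129, ω₁=-1.294, θ₂=-0.016, ω₂=-0.164, θ₃=0.141, ω₃=0.353
apply F[5]=+10.000 → step 6: x=0.042, v=0.697, θ₁=-0.158, ω₁=-1.582, θ₂=-0.020, ω₂=-0.176, θ₃=0.148, ω₃=0.423
apply F[6]=+10.000 → step 7: x=0.057, v=0.816, θ₁=-0.193, ω₁=-1.883, θ₂=-0.023, ω₂=-0.178, θ₃=0.158, ω₃=0.488
apply F[7]=+10.000 → step 8: x=0.074, v=0.935, θ₁=-0.233, ω₁=-2.197, θ₂=-0.027, ω₂=-0.170, θ₃=0.168, ω₃=0.548
apply F[8]=+10.000 → step 9: x=0.094, v=1.055, θ₁=-0.281, ω₁=-2.523, θ₂=-0.030, ω₂=-0.154, θ₃=0.179, ω₃=0.599
apply F[9]=+10.000 → step 10: x=0.116, v=1.172, θ₁=-0.334, ω₁=-2.858, θ₂=-0.033, ω₂=-0.132, θ₃=0.192, ω₃=0.636
apply F[10]=+10.000 → step 11: x=0.141, v=1.288, θ₁=-0.395, ω₁=-3.197, θ₂=-0.035, ω₂=-0.112, θ₃=0.205, ω₃=0.658
apply F[11]=+10.000 → step 12: x=0.168, v=1.398, θ₁=-0.462, ω₁=-3.536, θ₂=-0.037, ω₂=-0.103, θ₃=0.218, ω₃=0.661
apply F[12]=+10.000 → step 13: x=0.197, v=1.503, θ₁=-0.536, ω₁=-3.869, θ₂=-0.039, ω₂=-0.118, θ₃=0.231, ω₃=0.644
apply F[13]=+10.000 → step 14: x=0.228, v=1.599, θ₁=-0.617, ω₁=-4.191, θ₂=-0.042, ω₂=-0.169, θ₃=0.244, ω₃=0.606
apply F[14]=+10.000 → step 15: x=0.261, v=1.686, θ₁=-0.704, ω₁=-4.501, θ₂=-0.047, ω₂=-0.271, θ₃=0.255, ω₃=0.549
apply F[15]=+10.000 → step 16: x=0.295, v=1.763, θ₁=-0.797, ω₁=-4.797, θ₂=-0.054, ω₂=-0.436, θ₃=0.265, ω₃=0.476
apply F[16]=+10.000 → step 17: x=0.331, v=1.829, θ₁=-0.896, ω₁=-5.081, θ₂=-0.065, ω₂=-0.673, θ₃=0.274, ω₃=0.388
apply F[17]=+10.000 → step 18: x=0.368, v=1.882, θ₁=-1.000, ω₁=-5.353, θ₂=-0.081, ω₂=-0.991, θ₃=0.281, ω₃=0.288
apply F[18]=+10.000 → step 19: x=0.406, v=1.922, θ₁=-1.110, ω₁=-5.616, θ₂=-0.105, ω₂=-1.393, θ₃=0.286, ω₃=0.176
apply F[19]=+10.000 → step 20: x=0.445, v=1.949, θ₁=-1.225, ω₁=-5.873, θ₂=-0.137, ω₂=-1.882, θ₃=0.288, ω₃=0.052
apply F[20]=+10.000 → step 21: x=0.484, v=1.962, θ₁=-1.345, ω₁=-6.123, θ₂=-0.181, ω₂=-2.458, θ₃=0.287, ω₃=-0.089
apply F[21]=+10.000 → step 22: x=0.523, v=1.962, θ₁=-1.469, ω₁=-6.367, θ₂=-0.236, ω₂=-3.118, θ₃=0.284, ω₃=-0.252
apply F[22]=+10.000 → step 23: x=0.563, v=1.950, θ₁=-1.599, ω₁=-6.601, θ₂=-0.306, ω₂=-3.856, θ₃=0.277, ω₃=-0.448
apply F[23]=+10.000 → step 24: x=0.601, v=1.925, θ₁=-1.733, ω₁=-6.821, θ₂=-0.391, ω₂=-4.664, θ₃=0.266, ω₃=-0.693
apply F[24]=+10.000 → step 25: x=0.640, v=1.892, θ₁=-1.872, ω₁=-7.019, θ₂=-0.493, ω₂=-5.530, θ₃=0.249, ω₃=-1.006
apply F[25]=+10.000 → step 26: x=0.677, v=1.852, θ₁=-2.014, ω₁=-7.183, θ₂=-0.612, ω₂=-6.444, θ₃=0.225, ω₃=-1.413
apply F[26]=+10.000 → step 27: x=0.714, v=1.810, θ₁=-2.159, ω₁=-7.297, θ₂=-0.751, ω₂=-7.389, θ₃=0.192, ω₃=-1.940
apply F[27]=+10.000 → step 28: x=0.749, v=1.773, θ₁=-2.305, ω₁=-7.341, θ₂=-0.908, ω₂=-8.345, θ₃=0.146, ω₃=-2.619
apply F[28]=+10.000 → step 29: x=0.785, v=1.746, θ₁=-2.452, ω₁=-7.292, θ₂=-1.084, ω₂=-9.281, θ₃=0.086, ω₃=-3.478
apply F[29]=+10.000 → step 30: x=0.819, v=1.736, θ₁=-2.596, ω₁=-7.124, θ₂=-1.279, ω₂=-10.140, θ₃=0.006, ω₃=-4.536
apply F[30]=+10.000 → step 31: x=0.854, v=1.750, θ₁=-2.736, ω₁=-6.825, θ₂=-1.489, ω₂=-10.834, θ₃=-0.097, ω₃=-5.789
apply F[31]=+10.000 → step 32: x=0.890, v=1.791, θ₁=-2.868, ω₁=-6.401, θ₂=-1.710, ω₂=-11.230, θ₃=-0.227, ω₃=-7.197
apply F[32]=+10.000 → step 33: x=0.926, v=1.859, θ₁=-2.991, ω₁=-5.883, θ₂=-1.935, ω₂=-11.156, θ₃=-0.385, ω₃=-8.670
apply F[33]=+10.000 → step 34: x=0.964, v=1.951, θ₁=-3.103, ω₁=-5.323, θ₂=-2.152, ω₂=-10.427, θ₃=-0.573, ω₃=-10.074
apply F[34]=+10.000 → step 35: x=1.004, v=2.062, θ₁=-3.204, ω₁=-4.774, θ₂=-2.347, ω₂=-8.912, θ₃=-0.787, ω₃=-11.279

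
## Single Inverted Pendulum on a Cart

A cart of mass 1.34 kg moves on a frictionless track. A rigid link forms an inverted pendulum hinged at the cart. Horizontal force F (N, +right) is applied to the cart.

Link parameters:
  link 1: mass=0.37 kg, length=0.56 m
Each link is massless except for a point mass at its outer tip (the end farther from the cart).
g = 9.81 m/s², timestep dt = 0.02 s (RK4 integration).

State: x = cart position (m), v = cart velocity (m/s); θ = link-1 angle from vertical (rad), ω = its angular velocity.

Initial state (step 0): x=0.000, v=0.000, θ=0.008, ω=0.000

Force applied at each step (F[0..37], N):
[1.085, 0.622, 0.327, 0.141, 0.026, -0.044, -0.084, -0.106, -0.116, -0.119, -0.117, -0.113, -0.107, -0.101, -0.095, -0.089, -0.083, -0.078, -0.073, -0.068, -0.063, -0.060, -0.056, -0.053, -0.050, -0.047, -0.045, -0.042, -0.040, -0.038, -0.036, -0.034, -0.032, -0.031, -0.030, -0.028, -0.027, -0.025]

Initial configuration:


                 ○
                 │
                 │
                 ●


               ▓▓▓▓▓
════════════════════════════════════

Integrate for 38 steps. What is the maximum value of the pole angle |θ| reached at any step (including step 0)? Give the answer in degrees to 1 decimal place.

apply F[0]=+1.085 → step 1: x=0.000, v=0.016, θ=0.008, ω=-0.025
apply F[1]=+0.622 → step 2: x=0.001, v=0.025, θ=0.007, ω=-0.039
apply F[2]=+0.327 → step 3: x=0.001, v=0.029, θ=0.006, ω=-0.044
apply F[3]=+0.141 → step 4: x=0.002, v=0.031, θ=0.005, ω=-0.045
apply F[4]=+0.026 → step 5: x=0.002, v=0.031, θ=0.004, ω=-0.044
apply F[5]=-0.044 → step 6: x=0.003, v=0.030, θ=0.004, ω=-0.041
apply F[6]=-0.084 → step 7: x=0.004, v=0.029, θ=0.003, ω=-0.037
apply F[7]=-0.106 → step 8: x=0.004, v=0.027, θ=0.002, ω=-0.033
apply F[8]=-0.116 → step 9: x=0.005, v=0.025, θ=0.002, ω=-0.029
apply F[9]=-0.119 → step 10: x=0.005, v=0.023, θ=0.001, ω=-0.026
apply F[10]=-0.117 → step 11: x=0.006, v=0.022, θ=0.000, ω=-0.022
apply F[11]=-0.113 → step 12: x=0.006, v=0.020, θ=0.000, ω=-0.019
apply F[12]=-0.107 → step 13: x=0.006, v=0.018, θ=-0.000, ω=-0.016
apply F[13]=-0.101 → step 14: x=0.007, v=0.017, θ=-0.001, ω=-0.014
apply F[14]=-0.095 → step 15: x=0.007, v=0.015, θ=-0.001, ω=-0.012
apply F[15]=-0.089 → step 16: x=0.007, v=0.014, θ=-0.001, ω=-0.010
apply F[16]=-0.083 → step 17: x=0.008, v=0.013, θ=-0.001, ω=-0.008
apply F[17]=-0.078 → step 18: x=0.008, v=0.012, θ=-0.001, ω=-0.006
apply F[18]=-0.073 → step 19: x=0.008, v=0.011, θ=-0.001, ω=-0.005
apply F[19]=-0.068 → step 20: x=0.008, v=0.010, θ=-0.002, ω=-0.004
apply F[20]=-0.063 → step 21: x=0.008, v=0.009, θ=-0.002, ω=-0.003
apply F[21]=-0.060 → step 22: x=0.009, v=0.008, θ=-0.002, ω=-0.002
apply F[22]=-0.056 → step 23: x=0.009, v=0.008, θ=-0.002, ω=-0.002
apply F[23]=-0.053 → step 24: x=0.009, v=0.007, θ=-0.002, ω=-0.001
apply F[24]=-0.050 → step 25: x=0.009, v=0.006, θ=-0.002, ω=-0.000
apply F[25]=-0.047 → step 26: x=0.009, v=0.006, θ=-0.002, ω=0.000
apply F[26]=-0.045 → step 27: x=0.009, v=0.005, θ=-0.002, ω=0.000
apply F[27]=-0.042 → step 28: x=0.009, v=0.004, θ=-0.002, ω=0.001
apply F[28]=-0.040 → step 29: x=0.009, v=0.004, θ=-0.002, ω=0.001
apply F[29]=-0.038 → step 30: x=0.010, v=0.004, θ=-0.002, ω=0.001
apply F[30]=-0.036 → step 31: x=0.010, v=0.003, θ=-0.002, ω=0.002
apply F[31]=-0.034 → step 32: x=0.010, v=0.003, θ=-0.002, ω=0.002
apply F[32]=-0.032 → step 33: x=0.010, v=0.002, θ=-0.002, ω=0.002
apply F[33]=-0.031 → step 34: x=0.010, v=0.002, θ=-0.002, ω=0.002
apply F[34]=-0.030 → step 35: x=0.010, v=0.002, θ=-0.002, ω=0.002
apply F[35]=-0.028 → step 36: x=0.010, v=0.001, θ=-0.002, ω=0.002
apply F[36]=-0.027 → step 37: x=0.010, v=0.001, θ=-0.001, ω=0.002
apply F[37]=-0.025 → step 38: x=0.010, v=0.001, θ=-0.001, ω=0.002
Max |angle| over trajectory = 0.008 rad = 0.5°.

Answer: 0.5°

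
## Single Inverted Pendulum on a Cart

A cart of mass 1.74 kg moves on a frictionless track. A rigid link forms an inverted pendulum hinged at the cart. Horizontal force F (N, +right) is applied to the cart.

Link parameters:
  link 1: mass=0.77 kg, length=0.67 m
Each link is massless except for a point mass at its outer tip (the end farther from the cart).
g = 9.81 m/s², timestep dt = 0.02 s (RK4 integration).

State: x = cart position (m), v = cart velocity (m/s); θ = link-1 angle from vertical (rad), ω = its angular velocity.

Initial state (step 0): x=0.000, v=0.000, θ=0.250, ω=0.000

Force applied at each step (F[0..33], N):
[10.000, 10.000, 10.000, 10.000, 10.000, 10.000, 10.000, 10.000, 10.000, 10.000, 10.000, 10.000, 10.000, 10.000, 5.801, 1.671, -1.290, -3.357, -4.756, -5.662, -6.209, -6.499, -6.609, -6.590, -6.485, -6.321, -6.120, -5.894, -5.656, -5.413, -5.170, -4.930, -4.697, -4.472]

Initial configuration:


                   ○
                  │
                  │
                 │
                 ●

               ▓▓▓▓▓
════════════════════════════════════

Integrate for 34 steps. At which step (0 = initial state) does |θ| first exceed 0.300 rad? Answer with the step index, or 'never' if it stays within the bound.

Answer: never

Derivation:
apply F[0]=+10.000 → step 1: x=0.001, v=0.092, θ=0.249, ω=-0.060
apply F[1]=+10.000 → step 2: x=0.004, v=0.183, θ=0.248, ω=-0.121
apply F[2]=+10.000 → step 3: x=0.008, v=0.275, θ=0.245, ω=-0.183
apply F[3]=+10.000 → step 4: x=0.015, v=0.368, θ=0.240, ω=-0.246
apply F[4]=+10.000 → step 5: x=0.023, v=0.461, θ=0.235, ω=-0.312
apply F[5]=+10.000 → step 6: x=0.033, v=0.554, θ=0.228, ω=-0.381
apply F[6]=+10.000 → step 7: x=0.045, v=0.649, θ=0.219, ω=-0.453
apply F[7]=+10.000 → step 8: x=0.059, v=0.744, θ=0.210, ω=-0.530
apply F[8]=+10.000 → step 9: x=0.075, v=0.840, θ=0.198, ω=-0.611
apply F[9]=+10.000 → step 10: x=0.093, v=0.938, θ=0.185, ω=-0.699
apply F[10]=+10.000 → step 11: x=0.112, v=1.037, θ=0.170, ω=-0.792
apply F[11]=+10.000 → step 12: x=0.134, v=1.138, θ=0.153, ω=-0.893
apply F[12]=+10.000 → step 13: x=0.158, v=1.240, θ=0.134, ω=-1.003
apply F[13]=+10.000 → step 14: x=0.184, v=1.344, θ=0.113, ω=-1.121
apply F[14]=+5.801 → step 15: x=0.211, v=1.403, θ=0.090, ω=-1.178
apply F[15]=+1.671 → step 16: x=0.239, v=1.416, θ=0.067, ω=-1.174
apply F[16]=-1.290 → step 17: x=0.268, v=1.397, θ=0.044, ω=-1.130
apply F[17]=-3.357 → step 18: x=0.295, v=1.356, θ=0.022, ω=-1.059
apply F[18]=-4.756 → step 19: x=0.322, v=1.300, θ=0.002, ω=-0.972
apply F[19]=-5.662 → step 20: x=0.347, v=1.236, θ=-0.017, ω=-0.878
apply F[20]=-6.209 → step 21: x=0.371, v=1.166, θ=-0.034, ω=-0.783
apply F[21]=-6.499 → step 22: x=0.394, v=1.095, θ=-0.048, ω=-0.688
apply F[22]=-6.609 → step 23: x=0.415, v=1.024, θ=-0.061, ω=-0.598
apply F[23]=-6.590 → step 24: x=0.435, v=0.954, θ=-0.072, ω=-0.514
apply F[24]=-6.485 → step 25: x=0.453, v=0.886, θ=-0.082, ω=-0.435
apply F[25]=-6.321 → step 26: x=0.470, v=0.821, θ=-0.090, ω=-0.364
apply F[26]=-6.120 → step 27: x=0.486, v=0.759, θ=-0.096, ω=-0.299
apply F[27]=-5.894 → step 28: x=0.500, v=0.700, θ=-0.102, ω=-0.240
apply F[28]=-5.656 → step 29: x=0.514, v=0.644, θ=-0.106, ω=-0.187
apply F[29]=-5.413 → step 30: x=0.526, v=0.591, θ=-0.109, ω=-0.141
apply F[30]=-5.170 → step 31: x=0.538, v=0.542, θ=-0.112, ω=-0.099
apply F[31]=-4.930 → step 32: x=0.548, v=0.495, θ=-0.113, ω=-0.063
apply F[32]=-4.697 → step 33: x=0.557, v=0.451, θ=-0.114, ω=-0.031
apply F[33]=-4.472 → step 34: x=0.566, v=0.410, θ=-0.115, ω=-0.003
max |θ| = 0.250 ≤ 0.300 over all 35 states.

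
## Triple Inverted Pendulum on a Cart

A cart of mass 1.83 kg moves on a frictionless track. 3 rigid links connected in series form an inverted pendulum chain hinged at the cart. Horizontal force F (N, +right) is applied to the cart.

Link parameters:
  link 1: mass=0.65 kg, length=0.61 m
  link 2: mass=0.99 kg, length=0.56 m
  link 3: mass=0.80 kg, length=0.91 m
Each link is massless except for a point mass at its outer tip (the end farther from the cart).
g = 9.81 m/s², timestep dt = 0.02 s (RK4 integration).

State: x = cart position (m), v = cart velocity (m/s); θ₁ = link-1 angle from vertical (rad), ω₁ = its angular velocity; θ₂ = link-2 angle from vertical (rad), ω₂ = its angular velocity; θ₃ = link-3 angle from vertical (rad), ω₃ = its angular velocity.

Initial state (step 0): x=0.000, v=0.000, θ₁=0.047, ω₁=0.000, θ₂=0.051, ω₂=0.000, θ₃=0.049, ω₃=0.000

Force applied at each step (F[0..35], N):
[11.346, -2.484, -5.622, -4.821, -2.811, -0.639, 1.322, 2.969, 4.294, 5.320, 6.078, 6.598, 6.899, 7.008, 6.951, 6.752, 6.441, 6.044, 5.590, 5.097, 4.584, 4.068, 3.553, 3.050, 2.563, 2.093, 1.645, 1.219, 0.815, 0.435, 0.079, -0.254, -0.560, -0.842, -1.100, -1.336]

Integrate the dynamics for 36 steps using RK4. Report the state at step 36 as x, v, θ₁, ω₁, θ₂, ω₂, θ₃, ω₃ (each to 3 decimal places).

apply F[0]=+11.346 → step 1: x=0.001, v=0.112, θ₁=0.045, ω₁=-0.172, θ₂=0.051, ω₂=0.007, θ₃=0.049, ω₃=-0.001
apply F[1]=-2.484 → step 2: x=0.003, v=0.073, θ₁=0.043, ω₁=-0.101, θ₂=0.051, ω₂=0.017, θ₃=0.049, ω₃=-0.002
apply F[2]=-5.622 → step 3: x=0.004, v=0.001, θ₁=0.042, ω₁=0.022, θ₂=0.052, ω₂=0.030, θ₃=0.049, ω₃=-0.003
apply F[3]=-4.821 → step 4: x=0.003, v=-0.063, θ₁=0.043, ω₁=0.132, θ₂=0.052, ω₂=0.044, θ₃=0.049, ω₃=-0.004
apply F[4]=-2.811 → step 5: x=0.001, v=-0.105, θ₁=0.047, ω₁=0.208, θ₂=0.053, ω₂=0.055, θ₃=0.049, ω₃=-0.005
apply F[5]=-0.639 → step 6: x=-0.001, v=-0.125, θ₁=0.051, ω₁=0.252, θ₂=0.055, ω₂=0.063, θ₃=0.049, ω₃=-0.008
apply F[6]=+1.322 → step 7: x=-0.003, v=-0.124, θ₁=0.056, ω₁=0.267, θ₂=0.056, ω₂=0.067, θ₃=0.048, ω₃=-0.010
apply F[7]=+2.969 → step 8: x=-0.006, v=-0.107, θ₁=0.062, ω₁=0.260, θ₂=0.057, ω₂=0.066, θ₃=0.048, ω₃=-0.013
apply F[8]=+4.294 → step 9: x=-0.008, v=-0.077, θ₁=0.067, ω₁=0.237, θ₂=0.059, ω₂=0.061, θ₃=0.048, ω₃=-0.017
apply F[9]=+5.320 → step 10: x=-0.009, v=-0.037, θ₁=0.071, ω₁=0.202, θ₂=0.060, ω₂=0.051, θ₃=0.048, ω₃=-0.022
apply F[10]=+6.078 → step 11: x=-0.009, v=0.010, θ₁=0.075, ω₁=0.160, θ₂=0.061, ω₂=0.038, θ₃=0.047, ω₃=-0.027
apply F[11]=+6.598 → step 12: x=-0.008, v=0.062, θ₁=0.077, ω₁=0.113, θ₂=0.061, ω₂=0.022, θ₃=0.046, ω₃=-0.033
apply F[12]=+6.899 → step 13: x=-0.006, v=0.116, θ₁=0.079, ω₁=0.065, θ₂=0.062, ω₂=0.004, θ₃=0.046, ω₃=-0.039
apply F[13]=+7.008 → step 14: x=-0.004, v=0.172, θ₁=0.080, ω₁=0.016, θ₂=0.061, ω₂=-0.016, θ₃=0.045, ω₃=-0.045
apply F[14]=+6.951 → step 15: x=0.000, v=0.227, θ₁=0.080, ω₁=-0.031, θ₂=0.061, ω₂=-0.036, θ₃=0.044, ω₃=-0.052
apply F[15]=+6.752 → step 16: x=0.005, v=0.279, θ₁=0.079, ω₁=-0.074, θ₂=0.060, ω₂=-0.057, θ₃=0.043, ω₃=-0.058
apply F[16]=+6.441 → step 17: x=0.012, v=0.329, θ₁=0.077, ω₁=-0.114, θ₂=0.059, ω₂=-0.076, θ₃=0.042, ω₃=-0.065
apply F[17]=+6.044 → step 18: x=0.019, v=0.375, θ₁=0.074, ω₁=-0.149, θ₂=0.057, ω₂=-0.095, θ₃=0.040, ω₃=-0.072
apply F[18]=+5.590 → step 19: x=0.027, v=0.417, θ₁=0.071, ω₁=-0.179, θ₂=0.055, ω₂=-0.113, θ₃=0.039, ω₃=-0.078
apply F[19]=+5.097 → step 20: x=0.035, v=0.454, θ₁=0.067, ω₁=-0.204, θ₂=0.052, ω₂=-0.129, θ₃=0.037, ω₃=-0.084
apply F[20]=+4.584 → step 21: x=0.045, v=0.487, θ₁=0.063, ω₁=-0.225, θ₂=0.050, ω₂=-0.144, θ₃=0.035, ω₃=-0.090
apply F[21]=+4.068 → step 22: x=0.055, v=0.516, θ₁=0.058, ω₁=-0.241, θ₂=0.047, ω₂=-0.156, θ₃=0.034, ω₃=-0.096
apply F[22]=+3.553 → step 23: x=0.065, v=0.540, θ₁=0.053, ω₁=-0.253, θ₂=0.043, ω₂=-0.167, θ₃=0.032, ω₃=-0.100
apply F[23]=+3.050 → step 24: x=0.076, v=0.560, θ₁=0.048, ω₁=-0.261, θ₂=0.040, ω₂=-0.175, θ₃=0.029, ω₃=-0.105
apply F[24]=+2.563 → step 25: x=0.088, v=0.576, θ₁=0.043, ω₁=-0.267, θ₂=0.036, ω₂=-0.182, θ₃=0.027, ω₃=-0.109
apply F[25]=+2.093 → step 26: x=0.099, v=0.589, θ₁=0.038, ω₁=-0.269, θ₂=0.033, ω₂=-0.187, θ₃=0.025, ω₃=-0.112
apply F[26]=+1.645 → step 27: x=0.111, v=0.598, θ₁=0.032, ω₁=-0.269, θ₂=0.029, ω₂=-0.191, θ₃=0.023, ω₃=-0.115
apply F[27]=+1.219 → step 28: x=0.123, v=0.603, θ₁=0.027, ω₁=-0.266, θ₂=0.025, ω₂=-0.193, θ₃=0.021, ω₃=-0.117
apply F[28]=+0.815 → step 29: x=0.135, v=0.606, θ₁=0.022, ω₁=-0.262, θ₂=0.021, ω₂=-0.193, θ₃=0.018, ω₃=-0.118
apply F[29]=+0.435 → step 30: x=0.147, v=0.606, θ₁=0.016, ω₁=-0.256, θ₂=0.017, ω₂=-0.192, θ₃=0.016, ω₃=-0.119
apply F[30]=+0.079 → step 31: x=0.159, v=0.603, θ₁=0.011, ω₁=-0.248, θ₂=0.014, ω₂=-0.190, θ₃=0.013, ω₃=-0.119
apply F[31]=-0.254 → step 32: x=0.171, v=0.598, θ₁=0.007, ω₁=-0.239, θ₂=0.010, ω₂=-0.186, θ₃=0.011, ω₃=-0.119
apply F[32]=-0.560 → step 33: x=0.183, v=0.591, θ₁=0.002, ω₁=-0.229, θ₂=0.006, ω₂=-0.182, θ₃=0.009, ω₃=-0.118
apply F[33]=-0.842 → step 34: x=0.195, v=0.581, θ₁=-0.003, ω₁=-0.218, θ₂=0.003, ω₂=-0.177, θ₃=0.006, ω₃=-0.117
apply F[34]=-1.100 → step 35: x=0.207, v=0.571, θ₁=-0.007, ω₁=-0.207, θ₂=-0.001, ω₂=-0.171, θ₃=0.004, ω₃=-0.115
apply F[35]=-1.336 → step 36: x=0.218, v=0.558, θ₁=-0.011, ω₁=-0.195, θ₂=-0.004, ω₂=-0.164, θ₃=0.002, ω₃=-0.113

Answer: x=0.218, v=0.558, θ₁=-0.011, ω₁=-0.195, θ₂=-0.004, ω₂=-0.164, θ₃=0.002, ω₃=-0.113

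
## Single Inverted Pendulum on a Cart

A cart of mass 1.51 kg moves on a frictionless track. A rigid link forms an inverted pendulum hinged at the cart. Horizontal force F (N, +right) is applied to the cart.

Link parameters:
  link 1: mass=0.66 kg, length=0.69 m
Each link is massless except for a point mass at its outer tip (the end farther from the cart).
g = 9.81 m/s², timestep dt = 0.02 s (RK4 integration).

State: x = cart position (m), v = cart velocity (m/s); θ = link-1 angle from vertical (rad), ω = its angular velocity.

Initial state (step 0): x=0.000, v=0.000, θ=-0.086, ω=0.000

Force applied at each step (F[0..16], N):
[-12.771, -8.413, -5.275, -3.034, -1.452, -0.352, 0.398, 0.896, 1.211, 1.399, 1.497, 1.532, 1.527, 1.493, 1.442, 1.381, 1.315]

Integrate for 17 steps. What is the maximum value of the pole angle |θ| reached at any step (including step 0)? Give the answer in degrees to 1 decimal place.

Answer: 4.9°

Derivation:
apply F[0]=-12.771 → step 1: x=-0.002, v=-0.161, θ=-0.084, ω=0.209
apply F[1]=-8.413 → step 2: x=-0.006, v=-0.266, θ=-0.078, ω=0.336
apply F[2]=-5.275 → step 3: x=-0.012, v=-0.329, θ=-0.071, ω=0.407
apply F[3]=-3.034 → step 4: x=-0.019, v=-0.363, θ=-0.063, ω=0.437
apply F[4]=-1.452 → step 5: x=-0.026, v=-0.378, θ=-0.054, ω=0.442
apply F[5]=-0.352 → step 6: x=-0.034, v=-0.378, θ=-0.045, ω=0.428
apply F[6]=+0.398 → step 7: x=-0.041, v=-0.369, θ=-0.037, ω=0.404
apply F[7]=+0.896 → step 8: x=-0.048, v=-0.355, θ=-0.029, ω=0.373
apply F[8]=+1.211 → step 9: x=-0.055, v=-0.337, θ=-0.022, ω=0.340
apply F[9]=+1.399 → step 10: x=-0.062, v=-0.317, θ=-0.015, ω=0.305
apply F[10]=+1.497 → step 11: x=-0.068, v=-0.296, θ=-0.010, ω=0.271
apply F[11]=+1.532 → step 12: x=-0.074, v=-0.275, θ=-0.005, ω=0.239
apply F[12]=+1.527 → step 13: x=-0.079, v=-0.254, θ=-0.000, ω=0.209
apply F[13]=+1.493 → step 14: x=-0.084, v=-0.235, θ=0.004, ω=0.181
apply F[14]=+1.442 → step 15: x=-0.088, v=-0.216, θ=0.007, ω=0.155
apply F[15]=+1.381 → step 16: x=-0.093, v=-0.199, θ=0.010, ω=0.132
apply F[16]=+1.315 → step 17: x=-0.096, v=-0.182, θ=0.012, ω=0.112
Max |angle| over trajectory = 0.086 rad = 4.9°.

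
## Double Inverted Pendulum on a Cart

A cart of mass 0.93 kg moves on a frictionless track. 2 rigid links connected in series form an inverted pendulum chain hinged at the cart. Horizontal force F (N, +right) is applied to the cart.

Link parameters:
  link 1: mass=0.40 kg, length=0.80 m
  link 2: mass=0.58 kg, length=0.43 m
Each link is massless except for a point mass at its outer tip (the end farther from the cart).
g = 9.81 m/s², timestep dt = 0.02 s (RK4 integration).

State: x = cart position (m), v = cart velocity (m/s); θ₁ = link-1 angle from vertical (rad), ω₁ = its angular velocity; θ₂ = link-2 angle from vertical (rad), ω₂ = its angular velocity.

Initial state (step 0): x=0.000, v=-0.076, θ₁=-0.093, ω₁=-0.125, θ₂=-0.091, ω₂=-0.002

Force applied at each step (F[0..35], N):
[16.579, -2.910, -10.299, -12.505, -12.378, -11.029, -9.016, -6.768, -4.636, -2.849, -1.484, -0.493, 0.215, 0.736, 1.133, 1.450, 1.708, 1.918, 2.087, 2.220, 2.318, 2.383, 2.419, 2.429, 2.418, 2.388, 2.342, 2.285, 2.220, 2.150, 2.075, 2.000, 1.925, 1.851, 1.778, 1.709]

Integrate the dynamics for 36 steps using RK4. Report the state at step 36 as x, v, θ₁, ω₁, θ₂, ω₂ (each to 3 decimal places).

Answer: x=-0.426, v=-0.241, θ₁=0.066, ω₁=-0.026, θ₂=0.057, ω₂=0.018

Derivation:
apply F[0]=+16.579 → step 1: x=0.002, v=0.296, θ₁=-0.100, ω₁=-0.613, θ₂=-0.091, ω₂=0.002
apply F[1]=-2.910 → step 2: x=0.008, v=0.255, θ₁=-0.112, ω₁=-0.594, θ₂=-0.091, ω₂=0.019
apply F[2]=-10.299 → step 3: x=0.011, v=0.060, θ₁=-0.122, ω₁=-0.391, θ₂=-0.090, ω₂=0.052
apply F[3]=-12.505 → step 4: x=0.010, v=-0.179, θ₁=-0.128, ω₁=-0.139, θ₂=-0.089, ω₂=0.098
apply F[4]=-12.378 → step 5: x=0.004, v=-0.415, θ₁=-0.128, ω₁=0.106, θ₂=-0.086, ω₂=0.150
apply F[5]=-11.029 → step 6: x=-0.007, v=-0.623, θ₁=-0.124, ω₁=0.316, θ₂=-0.083, ω₂=0.202
apply F[6]=-9.016 → step 7: x=-0.021, v=-0.790, θ₁=-0.116, ω₁=0.479, θ₂=-0.078, ω₂=0.250
apply F[7]=-6.768 → step 8: x=-0.038, v=-0.912, θ₁=-0.105, ω₁=0.591, θ₂=-0.073, ω₂=0.290
apply F[8]=-4.636 → step 9: x=-0.057, v=-0.992, θ₁=-0.093, ω₁=0.655, θ₂=-0.067, ω₂=0.323
apply F[9]=-2.849 → step 10: x=-0.077, v=-1.036, θ₁=-0.079, ω₁=0.681, θ₂=-0.060, ω₂=0.348
apply F[10]=-1.484 → step 11: x=-0.098, v=-1.053, θ₁=-0.066, ω₁=0.679, θ₂=-0.053, ω₂=0.365
apply F[11]=-0.493 → step 12: x=-0.119, v=-1.052, θ₁=-0.052, ω₁=0.660, θ₂=-0.045, ω₂=0.376
apply F[12]=+0.215 → step 13: x=-0.140, v=-1.038, θ₁=-0.039, ω₁=0.631, θ₂=-0.038, ω₂=0.380
apply F[13]=+0.736 → step 14: x=-0.160, v=-1.016, θ₁=-0.027, ω₁=0.595, θ₂=-0.030, ω₂=0.379
apply F[14]=+1.133 → step 15: x=-0.181, v=-0.987, θ₁=-0.016, ω₁=0.555, θ₂=-0.023, ω₂=0.374
apply F[15]=+1.450 → step 16: x=-0.200, v=-0.954, θ₁=-0.005, ω₁=0.514, θ₂=-0.015, ω₂=0.365
apply F[16]=+1.708 → step 17: x=-0.219, v=-0.917, θ₁=0.005, ω₁=0.472, θ₂=-0.008, ω₂=0.352
apply F[17]=+1.918 → step 18: x=-0.237, v=-0.878, θ₁=0.014, ω₁=0.431, θ₂=-0.001, ω₂=0.336
apply F[18]=+2.087 → step 19: x=-0.254, v=-0.837, θ₁=0.022, ω₁=0.389, θ₂=0.005, ω₂=0.319
apply F[19]=+2.220 → step 20: x=-0.270, v=-0.794, θ₁=0.029, ω₁=0.348, θ₂=0.012, ω₂=0.300
apply F[20]=+2.318 → step 21: x=-0.286, v=-0.751, θ₁=0.036, ω₁=0.309, θ₂=0.017, ω₂=0.279
apply F[21]=+2.383 → step 22: x=-0.300, v=-0.708, θ₁=0.042, ω₁=0.271, θ₂=0.023, ω₂=0.258
apply F[22]=+2.419 → step 23: x=-0.314, v=-0.665, θ₁=0.047, ω₁=0.236, θ₂=0.028, ω₂=0.237
apply F[23]=+2.429 → step 24: x=-0.327, v=-0.623, θ₁=0.051, ω₁=0.202, θ₂=0.032, ω₂=0.215
apply F[24]=+2.418 → step 25: x=-0.339, v=-0.582, θ₁=0.055, ω₁=0.171, θ₂=0.036, ω₂=0.194
apply F[25]=+2.388 → step 26: x=-0.350, v=-0.543, θ₁=0.058, ω₁=0.142, θ₂=0.040, ω₂=0.173
apply F[26]=+2.342 → step 27: x=-0.361, v=-0.505, θ₁=0.061, ω₁=0.115, θ₂=0.043, ω₂=0.153
apply F[27]=+2.285 → step 28: x=-0.370, v=-0.469, θ₁=0.063, ω₁=0.091, θ₂=0.046, ω₂=0.134
apply F[28]=+2.220 → step 29: x=-0.379, v=-0.434, θ₁=0.064, ω₁=0.070, θ₂=0.049, ω₂=0.116
apply F[29]=+2.150 → step 30: x=-0.388, v=-0.401, θ₁=0.066, ω₁=0.050, θ₂=0.051, ω₂=0.099
apply F[30]=+2.075 → step 31: x=-0.395, v=-0.371, θ₁=0.066, ω₁=0.033, θ₂=0.053, ω₂=0.082
apply F[31]=+2.000 → step 32: x=-0.402, v=-0.341, θ₁=0.067, ω₁=0.018, θ₂=0.054, ω₂=0.067
apply F[32]=+1.925 → step 33: x=-0.409, v=-0.314, θ₁=0.067, ω₁=0.005, θ₂=0.055, ω₂=0.053
apply F[33]=+1.851 → step 34: x=-0.415, v=-0.288, θ₁=0.067, ω₁=-0.007, θ₂=0.056, ω₂=0.041
apply F[34]=+1.778 → step 35: x=-0.421, v=-0.264, θ₁=0.067, ω₁=-0.017, θ₂=0.057, ω₂=0.029
apply F[35]=+1.709 → step 36: x=-0.426, v=-0.241, θ₁=0.066, ω₁=-0.026, θ₂=0.057, ω₂=0.018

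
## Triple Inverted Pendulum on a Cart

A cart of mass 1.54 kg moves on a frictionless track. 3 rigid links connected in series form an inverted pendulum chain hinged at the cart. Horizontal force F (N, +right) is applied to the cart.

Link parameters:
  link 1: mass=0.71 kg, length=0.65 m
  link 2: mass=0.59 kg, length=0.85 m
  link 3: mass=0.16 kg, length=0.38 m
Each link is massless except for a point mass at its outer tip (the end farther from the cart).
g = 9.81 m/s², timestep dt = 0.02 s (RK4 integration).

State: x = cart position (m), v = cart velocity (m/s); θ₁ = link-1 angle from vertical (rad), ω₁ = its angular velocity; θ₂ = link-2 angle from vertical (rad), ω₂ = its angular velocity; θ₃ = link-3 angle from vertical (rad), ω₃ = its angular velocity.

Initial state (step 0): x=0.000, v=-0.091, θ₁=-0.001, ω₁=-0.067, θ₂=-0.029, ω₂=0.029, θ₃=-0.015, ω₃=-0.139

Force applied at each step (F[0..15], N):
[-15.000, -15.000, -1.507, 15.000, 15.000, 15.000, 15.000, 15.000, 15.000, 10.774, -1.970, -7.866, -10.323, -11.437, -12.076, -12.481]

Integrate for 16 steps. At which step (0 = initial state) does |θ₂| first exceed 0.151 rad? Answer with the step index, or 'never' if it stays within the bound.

Answer: never

Derivation:
apply F[0]=-15.000 → step 1: x=-0.004, v=-0.286, θ₁=0.001, ω₁=0.241, θ₂=-0.029, ω₂=0.015, θ₃=-0.018, ω₃=-0.131
apply F[1]=-15.000 → step 2: x=-0.011, v=-0.481, θ₁=0.009, ω₁=0.554, θ₂=-0.028, ω₂=-0.001, θ₃=-0.020, ω₃=-0.125
apply F[2]=-1.507 → step 3: x=-0.021, v=-0.503, θ₁=0.020, ω₁=0.605, θ₂=-0.029, ω₂=-0.021, θ₃=-0.023, ω₃=-0.120
apply F[3]=+15.000 → step 4: x=-0.029, v=-0.313, θ₁=0.030, ω₁=0.338, θ₂=-0.029, ω₂=-0.047, θ₃=-0.025, ω₃=-0.117
apply F[4]=+15.000 → step 5: x=-0.034, v=-0.125, θ₁=0.034, ω₁=0.078, θ₂=-0.031, ω₂=-0.078, θ₃=-0.027, ω₃=-0.115
apply F[5]=+15.000 → step 6: x=-0.034, v=0.064, θ₁=0.033, ω₁=-0.180, θ₂=-0.032, ω₂=-0.110, θ₃=-0.030, ω₃=-0.113
apply F[6]=+15.000 → step 7: x=-0.031, v=0.253, θ₁=0.027, ω₁=-0.441, θ₂=-0.035, ω₂=-0.141, θ₃=-0.032, ω₃=-0.111
apply F[7]=+15.000 → step 8: x=-0.024, v=0.444, θ₁=0.015, ω₁=-0.710, θ₂=-0.038, ω₂=-0.168, θ₃=-0.034, ω₃=-0.108
apply F[8]=+15.000 → step 9: x=-0.014, v=0.637, θ₁=-0.002, ω₁=-0.992, θ₂=-0.042, ω₂=-0.190, θ₃=-0.036, ω₃=-0.106
apply F[9]=+10.774 → step 10: x=0.001, v=0.779, θ₁=-0.024, ω₁=-1.205, θ₂=-0.046, ω₂=-0.203, θ₃=-0.038, ω₃=-0.102
apply F[10]=-1.970 → step 11: x=0.016, v=0.760, θ₁=-0.048, ω₁=-1.182, θ₂=-0.050, ω₂=-0.209, θ₃=-0.040, ω₃=-0.097
apply F[11]=-7.866 → step 12: x=0.030, v=0.668, θ₁=-0.070, ω₁=-1.061, θ₂=-0.054, ω₂=-0.206, θ₃=-0.042, ω₃=-0.090
apply F[12]=-10.323 → step 13: x=0.042, v=0.548, θ₁=-0.090, ω₁=-0.910, θ₂=-0.058, ω₂=-0.196, θ₃=-0.044, ω₃=-0.082
apply F[13]=-11.437 → step 14: x=0.052, v=0.418, θ₁=-0.106, ω₁=-0.753, θ₂=-0.062, ω₂=-0.178, θ₃=-0.045, ω₃=-0.072
apply F[14]=-12.076 → step 15: x=0.059, v=0.283, θ₁=-0.120, ω₁=-0.597, θ₂=-0.065, ω₂=-0.155, θ₃=-0.047, ω₃=-0.060
apply F[15]=-12.481 → step 16: x=0.063, v=0.146, θ₁=-0.130, ω₁=-0.445, θ₂=-0.068, ω₂=-0.126, θ₃=-0.048, ω₃=-0.047
max |θ₂| = 0.068 ≤ 0.151 over all 17 states.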